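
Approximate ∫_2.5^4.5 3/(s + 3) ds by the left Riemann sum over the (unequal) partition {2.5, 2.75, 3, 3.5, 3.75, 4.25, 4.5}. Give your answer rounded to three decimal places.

0.958

Subinterval widths: 0.25, 0.25, 0.5, 0.25, 0.5, 0.25.
Left endpoints: 2.5, 2.75, 3, 3.5, 3.75, 4.25.
f(2.5) = 6/11, f(2.75) = 12/23, f(3) = 0.5, f(3.5) = 6/13, f(3.75) = 4/9, f(4.25) = 12/29.
Sum = Σ Δs_i · f(s_i).
Sum ≈ 0.958.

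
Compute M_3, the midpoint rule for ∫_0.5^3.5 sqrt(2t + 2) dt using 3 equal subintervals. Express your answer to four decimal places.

7.2779

Δt = (3.5 − 0.5)/3 = 1.
Midpoints: 1, 2, 3.
f(1) ≈ 2.0000, f(2) ≈ 2.4495, f(3) ≈ 2.8284.
Sum = Δt · [f(1) + f(2) + f(3)].
Sum ≈ 7.2779.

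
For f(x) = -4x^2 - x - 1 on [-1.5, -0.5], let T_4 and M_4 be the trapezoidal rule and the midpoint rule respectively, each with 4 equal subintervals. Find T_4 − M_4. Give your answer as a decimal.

T_4 = -4.375.
M_4 = -4.3125.
T_4 − M_4 = -0.0625.

-0.0625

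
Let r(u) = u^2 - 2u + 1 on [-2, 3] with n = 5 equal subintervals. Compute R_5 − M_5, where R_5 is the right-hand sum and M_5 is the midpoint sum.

-1.25

R_5 = 10.
M_5 = 11.25.
R_5 − M_5 = -1.25.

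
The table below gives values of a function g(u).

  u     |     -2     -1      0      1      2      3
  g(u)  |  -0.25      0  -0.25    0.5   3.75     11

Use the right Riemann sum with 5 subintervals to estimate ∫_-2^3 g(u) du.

Δu = 1.
Sum = 1·[0 + (-0.25) + 0.5 + 3.75 + 11] = 15.

15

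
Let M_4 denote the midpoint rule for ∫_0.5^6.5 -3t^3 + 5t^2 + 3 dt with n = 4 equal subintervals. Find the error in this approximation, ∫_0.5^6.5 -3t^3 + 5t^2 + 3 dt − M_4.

-29.8125

Exact integral: ∫_0.5^6.5 f(t) dt = -863.25.
M_4 = -833.4375.
Error = -863.25 − (-833.4375) = -29.8125.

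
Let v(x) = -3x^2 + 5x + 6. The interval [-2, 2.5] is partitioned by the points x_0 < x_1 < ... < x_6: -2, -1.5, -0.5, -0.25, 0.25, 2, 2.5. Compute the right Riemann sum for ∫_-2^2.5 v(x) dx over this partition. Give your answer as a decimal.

10.171875

Subinterval widths: 0.5, 1, 0.25, 0.5, 1.75, 0.5.
Right endpoints: -1.5, -0.5, -0.25, 0.25, 2, 2.5.
v(-1.5) = -8.25, v(-0.5) = 2.75, v(-0.25) = 4.5625, v(0.25) = 7.0625, v(2) = 4, v(2.5) = -0.25.
Sum = Σ Δx_i · v(x_i).
Sum = 10.171875.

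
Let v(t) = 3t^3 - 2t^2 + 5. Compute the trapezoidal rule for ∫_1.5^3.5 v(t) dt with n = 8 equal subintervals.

92.84375

Δt = (3.5 − 1.5)/8 = 0.25.
v(1.5) = 10.625, v(1.75) = 14.953125, v(2) = 21, v(2.25) = 29.046875, v(2.5) = 39.375, v(2.75) = 52.265625, v(3) = 68, v(3.25) = 86.859375, v(3.5) = 109.125.
T_8 = (Δt/2)·[v(t_0) + 2v(t_1) + ... + 2v(t_{7}) + v(t_8)].
Sum = 92.84375.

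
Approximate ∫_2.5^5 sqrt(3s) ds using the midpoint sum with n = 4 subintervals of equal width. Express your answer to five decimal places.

8.34819

Δs = (5 − 2.5)/4 = 0.625.
Midpoints: 2.8125, 3.4375, 4.0625, 4.6875.
f(2.8125) ≈ 2.90474, f(3.4375) ≈ 3.21131, f(4.0625) ≈ 3.49106, f(4.6875) ≈ 3.75000.
Sum = Δs · [f(2.8125) + f(3.4375) + f(4.0625) + f(4.6875)].
Sum ≈ 8.34819.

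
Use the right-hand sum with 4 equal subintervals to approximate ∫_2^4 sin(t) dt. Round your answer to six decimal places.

-0.183997

Δt = (4 − 2)/4 = 0.5.
Right endpoints: 2.5, 3, 3.5, 4.
f(2.5) ≈ 0.598472, f(3) ≈ 0.141120, f(3.5) ≈ -0.350783, f(4) ≈ -0.756802.
Sum = Δt · [f(2.5) + f(3) + f(3.5) + f(4)].
Sum ≈ -0.183997.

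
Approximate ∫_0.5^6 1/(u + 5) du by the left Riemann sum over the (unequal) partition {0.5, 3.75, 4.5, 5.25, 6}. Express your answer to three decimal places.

0.829

Subinterval widths: 3.25, 0.75, 0.75, 0.75.
Left endpoints: 0.5, 3.75, 4.5, 5.25.
f(0.5) = 2/11, f(3.75) = 4/35, f(4.5) = 2/19, f(5.25) = 4/41.
Sum = Σ Δu_i · f(u_i).
Sum ≈ 0.829.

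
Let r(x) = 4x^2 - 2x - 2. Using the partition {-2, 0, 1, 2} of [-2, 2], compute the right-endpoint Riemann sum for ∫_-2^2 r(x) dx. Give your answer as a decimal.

6

Subinterval widths: 2, 1, 1.
Right endpoints: 0, 1, 2.
r(0) = -2, r(1) = 0, r(2) = 10.
Sum = Σ Δx_i · r(x_i).
Sum = 6.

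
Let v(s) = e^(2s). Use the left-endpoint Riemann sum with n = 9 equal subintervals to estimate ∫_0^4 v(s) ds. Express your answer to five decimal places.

Δs = (4 − 0)/9 = 4/9.
Left endpoints: 0, 4/9, 8/9, 4/3, 16/9, 20/9, 8/3, 28/9, 32/9.
v(0) ≈ 1.00000, v(4/9) ≈ 2.43243, v(8/9) ≈ 5.91669, v(4/3) ≈ 14.39192, v(16/9) ≈ 35.00726, v(20/9) ≈ 85.15256, v(8/3) ≈ 207.12725, v(28/9) ≈ 503.82159, v(32/9) ≈ 1225.50847.
Sum = Δs · [v(0) + v(4/9) + v(8/9) + ...].
Sum ≈ 924.60363.

924.60363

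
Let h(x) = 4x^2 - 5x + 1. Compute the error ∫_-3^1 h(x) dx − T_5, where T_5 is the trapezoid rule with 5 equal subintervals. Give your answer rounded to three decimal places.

Exact integral: ∫_-3^1 h(x) dx ≈ 61.33333.
T_5 = 63.04.
Error ≈ 61.33333 − 63.04 ≈ -1.707.

-1.707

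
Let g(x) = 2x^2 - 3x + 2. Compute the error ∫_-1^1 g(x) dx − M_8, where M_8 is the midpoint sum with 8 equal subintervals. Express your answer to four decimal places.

0.0208

Exact integral: ∫_-1^1 g(x) dx ≈ 5.333333.
M_8 = 5.3125.
Error ≈ 5.333333 − 5.3125 ≈ 0.0208.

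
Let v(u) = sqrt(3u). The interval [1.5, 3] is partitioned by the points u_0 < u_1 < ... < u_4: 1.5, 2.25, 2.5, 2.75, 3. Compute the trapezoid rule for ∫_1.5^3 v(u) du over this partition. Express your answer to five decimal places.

3.87226

Subinterval widths: 0.75, 0.25, 0.25, 0.25.
v(1.5) ≈ 2.12132, v(2.25) ≈ 2.59808, v(2.5) ≈ 2.73861, v(2.75) ≈ 2.87228, v(3) ≈ 3.00000.
On each subinterval the trapezoid contributes (Δu_i/2)·[v(u_{i-1}) + v(u_i)].
Sum ≈ 3.87226.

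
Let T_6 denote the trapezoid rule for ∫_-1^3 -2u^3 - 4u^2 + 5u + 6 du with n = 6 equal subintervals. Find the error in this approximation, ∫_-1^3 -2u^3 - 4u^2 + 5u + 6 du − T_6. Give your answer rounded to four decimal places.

2.9630

Exact integral: ∫_-1^3 f(u) du ≈ -33.333333.
T_6 ≈ -36.296296.
Error ≈ -33.333333 − (-36.296296) ≈ 2.9630.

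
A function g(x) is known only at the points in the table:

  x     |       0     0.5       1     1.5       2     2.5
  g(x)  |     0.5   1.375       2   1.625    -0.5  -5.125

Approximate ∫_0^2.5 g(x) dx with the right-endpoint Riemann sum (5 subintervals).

-0.3125

Δx = 0.5.
Sum = 0.5·[1.375 + 2 + 1.625 + (-0.5) + (-5.125)] = -0.3125.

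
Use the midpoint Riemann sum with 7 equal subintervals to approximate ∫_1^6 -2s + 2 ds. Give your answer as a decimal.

-25

Δs = (6 − 1)/7 = 5/7.
Midpoints: 19/14, 29/14, 39/14, 3.5, 59/14, 69/14, 79/14.
f(19/14) = -5/7, f(29/14) = -15/7, f(39/14) = -25/7, f(3.5) = -5, f(59/14) = -45/7, f(69/14) = -55/7, f(79/14) = -65/7.
Sum = Δs · [f(19/14) + f(29/14) + f(39/14) + ...].
Sum = -25.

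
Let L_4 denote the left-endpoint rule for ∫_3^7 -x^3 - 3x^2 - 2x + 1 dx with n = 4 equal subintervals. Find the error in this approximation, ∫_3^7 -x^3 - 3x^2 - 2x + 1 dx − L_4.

-210

Exact integral: ∫_3^7 f(x) dx = -932.
L_4 = -722.
Error = -932 − (-722) = -210.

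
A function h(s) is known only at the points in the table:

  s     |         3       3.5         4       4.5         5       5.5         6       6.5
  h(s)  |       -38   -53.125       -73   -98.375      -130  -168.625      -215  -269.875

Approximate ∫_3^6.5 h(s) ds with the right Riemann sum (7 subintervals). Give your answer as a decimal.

Δs = 0.5.
Sum = 0.5·[(-53.125) + (-73) + (-98.375) + (-130) + (-168.625) + (-215) + (-269.875)] = -504.

-504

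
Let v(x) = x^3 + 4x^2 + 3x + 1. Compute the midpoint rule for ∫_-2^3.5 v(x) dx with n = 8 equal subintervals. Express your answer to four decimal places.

117.8700

Δx = (3.5 − (-2))/8 = 0.6875.
Midpoints: -1.65625, -0.96875, -0.28125, 0.40625, 1.09375, 1.78125, 2.46875, 3.15625.
v(-1.65625) = 80627/32768, v(-0.96875) = 30753/32768, v(-0.28125) = 14759/32768, v(0.40625) = 96533/32768, v(1.09375) = 339963/32768, v(1.78125) = 808937/32768, v(2.46875) = 1567343/32768, v(3.15625) = 2679069/32768.
Sum = Δx · [v(-1.65625) + v(-0.96875) + v(-0.28125) + ...].
Sum ≈ 117.8700.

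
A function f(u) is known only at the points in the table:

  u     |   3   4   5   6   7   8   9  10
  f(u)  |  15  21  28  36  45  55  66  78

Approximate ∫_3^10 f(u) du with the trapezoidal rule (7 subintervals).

297.5

Δu = 1.
T_7 = (1/2)·[15 + 2·21 + 2·28 + 2·36 + 2·45 + 2·55 + 2·66 + 78] = 297.5.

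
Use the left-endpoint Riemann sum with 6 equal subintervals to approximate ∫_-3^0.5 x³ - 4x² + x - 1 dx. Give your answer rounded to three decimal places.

-84.955

Δx = (0.5 − (-3))/6 = 7/12.
Left endpoints: -3, -29/12, -11/6, -1.25, -2/3, -1/12.
f(-3) = -67, f(-29/12) = -70661/1728, f(-11/6) = -4847/216, f(-1.25) = -10.453125, f(-2/3) = -101/27, f(-1/12) = -1921/1728.
Sum = Δx · [f(-3) + f(-29/12) + f(-11/6) + ...].
Sum ≈ -84.955.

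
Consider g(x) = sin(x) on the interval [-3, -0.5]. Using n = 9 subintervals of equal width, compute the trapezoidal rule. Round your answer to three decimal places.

Δx = (-0.5 − (-3))/9 = 5/18.
g(-3) ≈ -0.141, g(-49/18) ≈ -0.407, g(-22/9) ≈ -0.642, g(-13/6) ≈ -0.828, g(-17/9) ≈ -0.950, g(-29/18) ≈ -0.999, g(-4/3) ≈ -0.972, g(-19/18) ≈ -0.870, g(-7/9) ≈ -0.702, g(-0.5) ≈ -0.479.
T_9 = (Δx/2)·[g(x_0) + 2g(x_1) + ... + 2g(x_{8}) + g(x_9)].
Sum ≈ -1.856.

-1.856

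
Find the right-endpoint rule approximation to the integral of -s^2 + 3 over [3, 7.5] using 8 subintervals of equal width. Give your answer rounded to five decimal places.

-131.65137

Δs = (7.5 − 3)/8 = 0.5625.
Right endpoints: 3.5625, 4.125, 4.6875, 5.25, 5.8125, 6.375, 6.9375, 7.5.
f(3.5625) = -9.69140625, f(4.125) = -14.015625, f(4.6875) = -18.97265625, f(5.25) = -24.5625, f(5.8125) = -30.78515625, f(6.375) = -37.640625, f(6.9375) = -45.12890625, f(7.5) = -53.25.
Sum = Δs · [f(3.5625) + f(4.125) + f(4.6875) + ...].
Sum ≈ -131.65137.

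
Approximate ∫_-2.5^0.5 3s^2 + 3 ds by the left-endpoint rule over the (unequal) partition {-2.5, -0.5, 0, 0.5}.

Subinterval widths: 2, 0.5, 0.5.
Left endpoints: -2.5, -0.5, 0.
f(-2.5) = 21.75, f(-0.5) = 3.75, f(0) = 3.
Sum = Σ Δs_i · f(s_i).
Sum = 46.875.

46.875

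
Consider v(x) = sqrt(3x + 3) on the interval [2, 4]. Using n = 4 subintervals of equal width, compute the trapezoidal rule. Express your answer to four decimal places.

Δx = (4 − 2)/4 = 0.5.
v(2) ≈ 3.0000, v(2.5) ≈ 3.2404, v(3) ≈ 3.4641, v(3.5) ≈ 3.6742, v(4) ≈ 3.8730.
T_4 = (Δx/2)·[v(x_0) + 2v(x_1) + 2v(x_2) + 2v(x_3) + v(x_4)].
Sum ≈ 6.9076.

6.9076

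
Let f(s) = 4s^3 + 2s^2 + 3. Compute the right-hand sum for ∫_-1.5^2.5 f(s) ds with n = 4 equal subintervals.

106

Δs = (2.5 − (-1.5))/4 = 1.
Right endpoints: -0.5, 0.5, 1.5, 2.5.
f(-0.5) = 3, f(0.5) = 4, f(1.5) = 21, f(2.5) = 78.
Sum = Δs · [f(-0.5) + f(0.5) + f(1.5) + f(2.5)].
Sum = 106.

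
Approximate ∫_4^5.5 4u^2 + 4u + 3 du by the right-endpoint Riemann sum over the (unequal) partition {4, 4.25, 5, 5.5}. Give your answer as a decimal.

Subinterval widths: 0.25, 0.75, 0.5.
Right endpoints: 4.25, 5, 5.5.
f(4.25) = 92.25, f(5) = 123, f(5.5) = 146.
Sum = Σ Δu_i · f(u_i).
Sum = 188.3125.

188.3125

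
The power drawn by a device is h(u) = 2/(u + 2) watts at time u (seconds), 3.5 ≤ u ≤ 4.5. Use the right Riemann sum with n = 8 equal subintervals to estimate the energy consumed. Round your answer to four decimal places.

0.3306

Δu = (4.5 − 3.5)/8 = 0.125.
Right endpoints: 3.625, 3.75, 3.875, 4, 4.125, 4.25, 4.375, 4.5.
h(3.625) = 16/45, h(3.75) = 8/23, h(3.875) = 16/47, h(4) = 1/3, h(4.125) = 16/49, h(4.25) = 0.32, h(4.375) = 16/51, h(4.5) = 4/13.
Sum = Δu · [h(3.625) + h(3.75) + h(3.875) + ...].
Sum ≈ 0.3306.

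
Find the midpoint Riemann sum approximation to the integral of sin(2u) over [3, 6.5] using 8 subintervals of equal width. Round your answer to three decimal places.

Δu = (6.5 − 3)/8 = 0.4375.
Midpoints: 3.21875, 3.65625, 4.09375, 4.53125, 4.96875, 5.40625, 5.84375, 6.28125.
f(3.21875) ≈ 0.154, f(3.65625) ≈ 0.857, f(4.09375) ≈ 0.945, f(4.53125) ≈ 0.354, f(4.96875) ≈ -0.491, f(5.40625) ≈ -0.983, f(5.84375) ≈ -0.770, f(6.28125) ≈ -0.004.
Sum = Δu · [f(3.21875) + f(3.65625) + f(4.09375) + ...].
Sum ≈ 0.027.

0.027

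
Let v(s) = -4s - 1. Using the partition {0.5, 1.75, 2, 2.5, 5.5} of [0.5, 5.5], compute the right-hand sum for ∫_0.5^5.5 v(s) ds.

-86.75

Subinterval widths: 1.25, 0.25, 0.5, 3.
Right endpoints: 1.75, 2, 2.5, 5.5.
v(1.75) = -8, v(2) = -9, v(2.5) = -11, v(5.5) = -23.
Sum = Σ Δs_i · v(s_i).
Sum = -86.75.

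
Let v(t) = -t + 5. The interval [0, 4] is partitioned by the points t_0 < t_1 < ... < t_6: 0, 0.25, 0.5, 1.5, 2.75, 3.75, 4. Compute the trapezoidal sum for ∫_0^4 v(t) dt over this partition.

Subinterval widths: 0.25, 0.25, 1, 1.25, 1, 0.25.
v(0) = 5, v(0.25) = 4.75, v(0.5) = 4.5, v(1.5) = 3.5, v(2.75) = 2.25, v(3.75) = 1.25, v(4) = 1.
On each subinterval the trapezoid contributes (Δt_i/2)·[v(t_{i-1}) + v(t_i)].
Sum = 12.

12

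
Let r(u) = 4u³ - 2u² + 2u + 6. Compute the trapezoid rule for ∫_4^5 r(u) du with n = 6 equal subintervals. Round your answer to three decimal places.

Δu = (5 − 4)/6 = 1/6.
r(4) = 238, r(25/6) = 7262/27, r(13/3) = 8170/27, r(4.5) = 339, r(14/3) = 10214/27, r(29/6) = 11356/27, r(5) = 466.
T_6 = (Δu/2)·[r(u_0) + 2r(u_1) + ... + 2r(u_{5}) + r(u_6)].
Sum ≈ 343.574.

343.574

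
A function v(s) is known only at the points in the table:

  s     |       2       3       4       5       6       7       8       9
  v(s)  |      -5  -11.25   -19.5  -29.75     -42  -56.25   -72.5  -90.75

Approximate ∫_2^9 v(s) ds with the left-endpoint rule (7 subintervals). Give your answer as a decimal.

-236.25

Δs = 1.
Sum = 1·[(-5) + (-11.25) + (-19.5) + (-29.75) + (-42) + (-56.25) + (-72.5)] = -236.25.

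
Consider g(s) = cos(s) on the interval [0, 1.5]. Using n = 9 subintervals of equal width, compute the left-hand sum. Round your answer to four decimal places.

1.0726

Δs = (1.5 − 0)/9 = 1/6.
Left endpoints: 0, 1/6, 1/3, 0.5, 2/3, 5/6, 1, 7/6, 4/3.
g(0) ≈ 1.0000, g(1/6) ≈ 0.9861, g(1/3) ≈ 0.9450, g(0.5) ≈ 0.8776, g(2/3) ≈ 0.7859, g(5/6) ≈ 0.6724, g(1) ≈ 0.5403, g(7/6) ≈ 0.3932, g(4/3) ≈ 0.2352.
Sum = Δs · [g(0) + g(1/6) + g(1/3) + ...].
Sum ≈ 1.0726.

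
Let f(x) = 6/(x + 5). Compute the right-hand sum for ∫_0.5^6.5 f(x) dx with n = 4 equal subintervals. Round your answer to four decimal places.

4.0271

Δx = (6.5 − 0.5)/4 = 1.5.
Right endpoints: 2, 3.5, 5, 6.5.
f(2) = 6/7, f(3.5) = 12/17, f(5) = 0.6, f(6.5) = 12/23.
Sum = Δx · [f(2) + f(3.5) + f(5) + f(6.5)].
Sum ≈ 4.0271.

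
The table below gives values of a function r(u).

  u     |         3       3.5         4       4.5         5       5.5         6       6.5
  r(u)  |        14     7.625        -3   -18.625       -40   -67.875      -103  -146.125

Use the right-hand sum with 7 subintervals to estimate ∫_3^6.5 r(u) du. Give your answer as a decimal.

Δu = 0.5.
Sum = 0.5·[7.625 + (-3) + (-18.625) + (-40) + (-67.875) + (-103) + (-146.125)] = -185.5.

-185.5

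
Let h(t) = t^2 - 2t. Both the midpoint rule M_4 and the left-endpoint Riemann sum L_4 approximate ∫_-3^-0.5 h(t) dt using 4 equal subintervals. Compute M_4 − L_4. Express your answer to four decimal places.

M_4 ≈ 17.626953.
L_4 = 22.16796875.
M_4 − L_4 ≈ -4.5410.

-4.5410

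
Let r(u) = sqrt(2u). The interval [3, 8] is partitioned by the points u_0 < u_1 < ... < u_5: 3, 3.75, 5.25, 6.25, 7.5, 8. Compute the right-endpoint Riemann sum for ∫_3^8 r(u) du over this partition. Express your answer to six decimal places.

17.291278

Subinterval widths: 0.75, 1.5, 1, 1.25, 0.5.
Right endpoints: 3.75, 5.25, 6.25, 7.5, 8.
r(3.75) ≈ 2.738613, r(5.25) ≈ 3.240370, r(6.25) ≈ 3.535534, r(7.5) ≈ 3.872983, r(8) ≈ 4.000000.
Sum = Σ Δu_i · r(u_i).
Sum ≈ 17.291278.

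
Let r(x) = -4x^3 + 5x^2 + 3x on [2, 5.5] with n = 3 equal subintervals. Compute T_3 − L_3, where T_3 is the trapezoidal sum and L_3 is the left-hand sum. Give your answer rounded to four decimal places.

-286.8542

T_3 ≈ -627.488426.
L_3 ≈ -340.634259.
T_3 − L_3 ≈ -286.8542.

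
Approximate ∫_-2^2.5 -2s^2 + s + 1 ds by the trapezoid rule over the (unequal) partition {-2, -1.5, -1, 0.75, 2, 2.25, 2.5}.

-12.65625

Subinterval widths: 0.5, 0.5, 1.75, 1.25, 0.25, 0.25.
f(-2) = -9, f(-1.5) = -5, f(-1) = -2, f(0.75) = 0.625, f(2) = -5, f(2.25) = -6.875, f(2.5) = -9.
On each subinterval the trapezoid contributes (Δs_i/2)·[f(s_{i-1}) + f(s_i)].
Sum = -12.65625.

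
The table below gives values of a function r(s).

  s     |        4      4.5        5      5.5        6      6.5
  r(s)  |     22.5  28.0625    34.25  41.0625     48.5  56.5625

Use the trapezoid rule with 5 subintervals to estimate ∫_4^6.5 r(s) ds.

Δs = 0.5.
T_5 = (0.5/2)·[22.5 + 2·28.0625 + 2·34.25 + 2·41.0625 + 2·48.5 + 56.5625] = 95.703125.

95.703125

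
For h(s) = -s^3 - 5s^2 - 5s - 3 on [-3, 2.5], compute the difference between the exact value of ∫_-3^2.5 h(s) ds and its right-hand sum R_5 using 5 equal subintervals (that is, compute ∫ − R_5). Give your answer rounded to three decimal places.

35.720

Exact integral: ∫_-3^2.5 h(s) ds ≈ -70.18229.
R_5 = -105.9025.
Error ≈ -70.18229 − (-105.9025) ≈ 35.720.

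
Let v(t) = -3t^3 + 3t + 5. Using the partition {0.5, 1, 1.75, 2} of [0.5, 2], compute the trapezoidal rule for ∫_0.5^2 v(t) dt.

Subinterval widths: 0.5, 0.75, 0.25.
v(0.5) = 6.125, v(1) = 5, v(1.75) = -5.828125, v(2) = -13.
On each subinterval the trapezoid contributes (Δt_i/2)·[v(t_{i-1}) + v(t_i)].
Sum = 0.1171875.

0.1171875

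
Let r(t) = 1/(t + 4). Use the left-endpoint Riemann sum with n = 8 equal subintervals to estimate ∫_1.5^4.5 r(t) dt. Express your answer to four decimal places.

0.4476

Δt = (4.5 − 1.5)/8 = 0.375.
Left endpoints: 1.5, 1.875, 2.25, 2.625, 3, 3.375, 3.75, 4.125.
r(1.5) = 2/11, r(1.875) = 8/47, r(2.25) = 0.16, r(2.625) = 8/53, r(3) = 1/7, r(3.375) = 8/59, r(3.75) = 4/31, r(4.125) = 8/65.
Sum = Δt · [r(1.5) + r(1.875) + r(2.25) + ...].
Sum ≈ 0.4476.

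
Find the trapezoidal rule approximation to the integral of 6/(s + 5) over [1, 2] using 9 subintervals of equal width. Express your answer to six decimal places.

Δs = (2 − 1)/9 = 1/9.
f(1) = 1, f(10/9) = 54/55, f(11/9) = 27/28, f(4/3) = 18/19, f(13/9) = 27/29, f(14/9) = 54/59, f(5/3) = 0.9, f(16/9) = 54/61, f(17/9) = 27/31, f(2) = 6/7.
T_9 = (Δs/2)·[f(s_0) + 2f(s_1) + ... + 2f(s_{8}) + f(s_9)].
Sum ≈ 0.924950.

0.924950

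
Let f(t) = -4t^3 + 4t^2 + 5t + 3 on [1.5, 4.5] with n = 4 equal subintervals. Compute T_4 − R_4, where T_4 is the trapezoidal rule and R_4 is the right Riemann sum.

99

T_4 = -243.
R_4 = -342.
T_4 − R_4 = 99.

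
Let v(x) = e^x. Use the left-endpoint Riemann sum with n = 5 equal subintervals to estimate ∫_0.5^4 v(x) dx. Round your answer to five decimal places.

36.56178

Δx = (4 − 0.5)/5 = 0.7.
Left endpoints: 0.5, 1.2, 1.9, 2.6, 3.3.
v(0.5) ≈ 1.64872, v(1.2) ≈ 3.32012, v(1.9) ≈ 6.68589, v(2.6) ≈ 13.46374, v(3.3) ≈ 27.11264.
Sum = Δx · [v(0.5) + v(1.2) + v(1.9) + v(2.6) + v(3.3)].
Sum ≈ 36.56178.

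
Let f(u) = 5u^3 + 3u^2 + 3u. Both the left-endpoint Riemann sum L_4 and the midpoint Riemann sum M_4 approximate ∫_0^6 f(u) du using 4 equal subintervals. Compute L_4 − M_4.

L_4 = 1093.5.
M_4 = 1836.
L_4 − M_4 = -742.5.

-742.5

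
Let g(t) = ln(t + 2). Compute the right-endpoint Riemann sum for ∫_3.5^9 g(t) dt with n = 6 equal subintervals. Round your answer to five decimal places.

11.81207

Δt = (9 − 3.5)/6 = 11/12.
Right endpoints: 53/12, 16/3, 6.25, 43/6, 97/12, 9.
g(53/12) ≈ 1.85890, g(16/3) ≈ 1.99243, g(6.25) ≈ 2.11021, g(43/6) ≈ 2.21557, g(97/12) ≈ 2.31088, g(9) ≈ 2.39790.
Sum = Δt · [g(53/12) + g(16/3) + g(6.25) + ...].
Sum ≈ 11.81207.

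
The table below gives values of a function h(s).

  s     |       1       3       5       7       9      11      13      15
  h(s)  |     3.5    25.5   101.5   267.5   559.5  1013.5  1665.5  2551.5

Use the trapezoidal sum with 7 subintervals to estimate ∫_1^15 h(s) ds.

Δs = 2.
T_7 = (2/2)·[3.5 + 2·25.5 + 2·101.5 + 2·267.5 + 2·559.5 + 2·1013.5 + 2·1665.5 + 2551.5] = 9821.

9821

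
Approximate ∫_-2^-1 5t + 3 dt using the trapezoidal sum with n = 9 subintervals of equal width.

-4.5

Δt = (-1 − (-2))/9 = 1/9.
f(-2) = -7, f(-17/9) = -58/9, f(-16/9) = -53/9, f(-5/3) = -16/3, f(-14/9) = -43/9, f(-13/9) = -38/9, f(-4/3) = -11/3, f(-11/9) = -28/9, f(-10/9) = -23/9, f(-1) = -2.
T_9 = (Δt/2)·[f(t_0) + 2f(t_1) + ... + 2f(t_{8}) + f(t_9)].
Sum = -4.5.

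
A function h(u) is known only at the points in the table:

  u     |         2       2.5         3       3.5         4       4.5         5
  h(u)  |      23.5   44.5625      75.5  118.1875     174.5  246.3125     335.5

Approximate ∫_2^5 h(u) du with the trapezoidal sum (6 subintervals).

Δu = 0.5.
T_6 = (0.5/2)·[23.5 + 2·44.5625 + 2·75.5 + 2·118.1875 + 2·174.5 + 2·246.3125 + 335.5] = 419.28125.

419.28125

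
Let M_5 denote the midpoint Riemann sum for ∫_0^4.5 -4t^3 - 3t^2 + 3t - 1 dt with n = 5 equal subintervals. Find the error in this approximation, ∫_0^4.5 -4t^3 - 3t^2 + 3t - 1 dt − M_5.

Exact integral: ∫_0^4.5 f(t) dt = -475.3125.
M_5 = -466.2.
Error = -475.3125 − (-466.2) = -9.1125.

-9.1125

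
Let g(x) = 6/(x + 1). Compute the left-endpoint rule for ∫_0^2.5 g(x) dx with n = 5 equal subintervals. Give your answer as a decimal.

Δx = (2.5 − 0)/5 = 0.5.
Left endpoints: 0, 0.5, 1, 1.5, 2.
g(0) = 6, g(0.5) = 4, g(1) = 3, g(1.5) = 2.4, g(2) = 2.
Sum = Δx · [g(0) + g(0.5) + g(1) + g(1.5) + g(2)].
Sum = 8.7.

8.7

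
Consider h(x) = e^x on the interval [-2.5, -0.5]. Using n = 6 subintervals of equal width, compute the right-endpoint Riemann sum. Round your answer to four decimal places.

Δx = (-0.5 − (-2.5))/6 = 1/3.
Right endpoints: -13/6, -11/6, -1.5, -7/6, -5/6, -0.5.
h(-13/6) ≈ 0.1146, h(-11/6) ≈ 0.1599, h(-1.5) ≈ 0.2231, h(-7/6) ≈ 0.3114, h(-5/6) ≈ 0.4346, h(-0.5) ≈ 0.6065.
Sum = Δx · [h(-13/6) + h(-11/6) + h(-1.5) + ...].
Sum ≈ 0.6167.

0.6167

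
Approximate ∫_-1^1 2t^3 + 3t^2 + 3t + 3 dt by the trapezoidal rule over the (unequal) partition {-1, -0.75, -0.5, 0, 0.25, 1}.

8.5078125

Subinterval widths: 0.25, 0.25, 0.5, 0.25, 0.75.
f(-1) = 1, f(-0.75) = 1.59375, f(-0.5) = 2, f(0) = 3, f(0.25) = 3.96875, f(1) = 11.
On each subinterval the trapezoid contributes (Δt_i/2)·[f(t_{i-1}) + f(t_i)].
Sum = 8.5078125.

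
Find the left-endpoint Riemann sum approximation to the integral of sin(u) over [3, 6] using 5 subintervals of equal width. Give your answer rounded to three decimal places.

Δu = (6 − 3)/5 = 0.6.
Left endpoints: 3, 3.6, 4.2, 4.8, 5.4.
f(3) ≈ 0.141, f(3.6) ≈ -0.443, f(4.2) ≈ -0.872, f(4.8) ≈ -0.996, f(5.4) ≈ -0.773.
Sum = Δu · [f(3) + f(3.6) + f(4.2) + f(4.8) + f(5.4)].
Sum ≈ -1.765.

-1.765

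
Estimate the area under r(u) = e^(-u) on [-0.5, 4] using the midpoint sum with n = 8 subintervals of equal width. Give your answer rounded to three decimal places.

1.609

Δu = (4 − (-0.5))/8 = 0.5625.
Midpoints: -0.21875, 0.34375, 0.90625, 1.46875, 2.03125, 2.59375, 3.15625, 3.71875.
r(-0.21875) ≈ 1.245, r(0.34375) ≈ 0.709, r(0.90625) ≈ 0.404, r(1.46875) ≈ 0.230, r(2.03125) ≈ 0.131, r(2.59375) ≈ 0.075, r(3.15625) ≈ 0.043, r(3.71875) ≈ 0.024.
Sum = Δu · [r(-0.21875) + r(0.34375) + r(0.90625) + ...].
Sum ≈ 1.609.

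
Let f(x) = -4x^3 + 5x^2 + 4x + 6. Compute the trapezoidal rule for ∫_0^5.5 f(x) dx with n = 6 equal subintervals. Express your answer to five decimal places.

Δx = (5.5 − 0)/6 = 11/12.
f(0) = 6, f(11/12) = 1165/108, f(11/6) = 593/108, f(2.75) = -28.375, f(11/3) = -2951/27, f(55/12) = -13811/54, f(5.5) = -486.25.
T_6 = (Δx/2)·[f(x_0) + 2f(x_1) + ... + 2f(x_{5}) + f(x_6)].
Sum ≈ -565.83796.

-565.83796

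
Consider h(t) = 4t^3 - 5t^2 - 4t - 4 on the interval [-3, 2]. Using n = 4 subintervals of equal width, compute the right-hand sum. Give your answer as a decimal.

Δt = (2 − (-3))/4 = 1.25.
Right endpoints: -1.75, -0.5, 0.75, 2.
h(-1.75) = -33.75, h(-0.5) = -3.75, h(0.75) = -8.125, h(2) = 0.
Sum = Δt · [h(-1.75) + h(-0.5) + h(0.75) + h(2)].
Sum = -57.03125.

-57.03125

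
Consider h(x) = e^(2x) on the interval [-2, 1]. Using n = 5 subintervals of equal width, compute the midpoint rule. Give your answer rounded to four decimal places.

Δx = (1 − (-2))/5 = 0.6.
Midpoints: -1.7, -1.1, -0.5, 0.1, 0.7.
h(-1.7) ≈ 0.0334, h(-1.1) ≈ 0.1108, h(-0.5) ≈ 0.3679, h(0.1) ≈ 1.2214, h(0.7) ≈ 4.0552.
Sum = Δx · [h(-1.7) + h(-1.1) + h(-0.5) + h(0.1) + h(0.7)].
Sum ≈ 3.4732.

3.4732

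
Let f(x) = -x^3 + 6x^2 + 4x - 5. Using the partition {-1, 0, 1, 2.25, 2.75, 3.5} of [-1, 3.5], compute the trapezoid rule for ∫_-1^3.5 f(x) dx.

52.58203125

Subinterval widths: 1, 1, 1.25, 0.5, 0.75.
f(-1) = -2, f(0) = -5, f(1) = 4, f(2.25) = 22.984375, f(2.75) = 30.578125, f(3.5) = 39.625.
On each subinterval the trapezoid contributes (Δx_i/2)·[f(x_{i-1}) + f(x_i)].
Sum = 52.58203125.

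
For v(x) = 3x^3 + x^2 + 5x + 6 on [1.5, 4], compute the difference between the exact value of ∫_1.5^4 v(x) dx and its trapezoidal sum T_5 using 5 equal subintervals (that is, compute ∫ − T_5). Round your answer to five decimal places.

Exact integral: ∫_1.5^4 v(x) dx ≈ 257.7864583.
T_5 = 260.46875.
Error ≈ 257.7864583 − 260.46875 ≈ -2.68229.

-2.68229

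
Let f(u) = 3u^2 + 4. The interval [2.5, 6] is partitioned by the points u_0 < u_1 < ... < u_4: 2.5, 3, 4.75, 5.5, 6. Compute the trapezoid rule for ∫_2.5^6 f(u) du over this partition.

217.390625

Subinterval widths: 0.5, 1.75, 0.75, 0.5.
f(2.5) = 22.75, f(3) = 31, f(4.75) = 71.6875, f(5.5) = 94.75, f(6) = 112.
On each subinterval the trapezoid contributes (Δu_i/2)·[f(u_{i-1}) + f(u_i)].
Sum = 217.390625.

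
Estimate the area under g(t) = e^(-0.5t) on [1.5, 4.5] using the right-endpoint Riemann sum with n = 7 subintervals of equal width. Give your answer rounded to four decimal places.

0.6581

Δt = (4.5 − 1.5)/7 = 3/7.
Right endpoints: 27/14, 33/14, 39/14, 45/14, 51/14, 57/14, 4.5.
g(27/14) ≈ 0.3813, g(33/14) ≈ 0.3077, g(39/14) ≈ 0.2484, g(45/14) ≈ 0.2005, g(51/14) ≈ 0.1618, g(57/14) ≈ 0.1306, g(4.5) ≈ 0.1054.
Sum = Δt · [g(27/14) + g(33/14) + g(39/14) + ...].
Sum ≈ 0.6581.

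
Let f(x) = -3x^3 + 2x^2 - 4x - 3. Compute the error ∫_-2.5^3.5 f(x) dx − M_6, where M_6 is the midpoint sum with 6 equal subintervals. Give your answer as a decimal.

Exact integral: ∫_-2.5^3.5 f(x) dx = -74.25.
M_6 = -73.
Error = -74.25 − (-73) = -1.25.

-1.25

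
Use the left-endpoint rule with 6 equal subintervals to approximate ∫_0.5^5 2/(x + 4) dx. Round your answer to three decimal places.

Δx = (5 − 0.5)/6 = 0.75.
Left endpoints: 0.5, 1.25, 2, 2.75, 3.5, 4.25.
f(0.5) = 4/9, f(1.25) = 8/21, f(2) = 1/3, f(2.75) = 8/27, f(3.5) = 4/15, f(4.25) = 8/33.
Sum = Δx · [f(0.5) + f(1.25) + f(2) + ...].
Sum ≈ 1.473.

1.473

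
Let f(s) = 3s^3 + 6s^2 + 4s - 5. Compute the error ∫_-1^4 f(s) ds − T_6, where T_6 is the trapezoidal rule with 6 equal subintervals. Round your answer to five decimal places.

-11.28472

Exact integral: ∫_-1^4 f(s) ds = 326.25.
T_6 ≈ 337.5347222.
Error ≈ 326.25 − 337.5347222 ≈ -11.28472.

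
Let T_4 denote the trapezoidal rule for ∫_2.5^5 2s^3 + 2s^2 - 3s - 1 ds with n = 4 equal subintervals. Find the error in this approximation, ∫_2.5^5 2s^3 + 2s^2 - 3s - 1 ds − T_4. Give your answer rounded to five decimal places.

Exact integral: ∫_2.5^5 f(s) ds ≈ 335.2604167.
T_4 ≈ 339.2480469.
Error ≈ 335.2604167 − 339.2480469 ≈ -3.98763.

-3.98763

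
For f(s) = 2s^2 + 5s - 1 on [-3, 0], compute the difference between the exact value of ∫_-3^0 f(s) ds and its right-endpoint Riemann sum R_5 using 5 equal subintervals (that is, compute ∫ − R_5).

0.54

Exact integral: ∫_-3^0 f(s) ds = -7.5.
R_5 = -8.04.
Error = -7.5 − (-8.04) = 0.54.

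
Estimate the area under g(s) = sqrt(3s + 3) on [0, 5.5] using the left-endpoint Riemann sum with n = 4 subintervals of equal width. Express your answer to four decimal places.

16.0552

Δs = (5.5 − 0)/4 = 1.375.
Left endpoints: 0, 1.375, 2.75, 4.125.
g(0) ≈ 1.7321, g(1.375) ≈ 2.6693, g(2.75) ≈ 3.3541, g(4.125) ≈ 3.9211.
Sum = Δs · [g(0) + g(1.375) + g(2.75) + g(4.125)].
Sum ≈ 16.0552.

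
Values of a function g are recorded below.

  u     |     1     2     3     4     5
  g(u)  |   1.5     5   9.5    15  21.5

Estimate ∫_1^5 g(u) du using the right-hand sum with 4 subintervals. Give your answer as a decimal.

51

Δu = 1.
Sum = 1·[5 + 9.5 + 15 + 21.5] = 51.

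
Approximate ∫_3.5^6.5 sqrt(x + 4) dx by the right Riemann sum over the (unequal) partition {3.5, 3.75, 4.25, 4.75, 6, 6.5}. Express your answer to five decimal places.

Subinterval widths: 0.25, 0.5, 0.5, 1.25, 0.5.
Right endpoints: 3.75, 4.25, 4.75, 6, 6.5.
f(3.75) ≈ 2.78388, f(4.25) ≈ 2.87228, f(4.75) ≈ 2.95804, f(6) ≈ 3.16228, f(6.5) ≈ 3.24037.
Sum = Σ Δx_i · f(x_i).
Sum ≈ 9.18416.

9.18416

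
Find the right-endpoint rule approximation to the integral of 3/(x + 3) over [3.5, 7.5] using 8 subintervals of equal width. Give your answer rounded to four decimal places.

1.3957

Δx = (7.5 − 3.5)/8 = 0.5.
Right endpoints: 4, 4.5, 5, 5.5, 6, 6.5, 7, 7.5.
f(4) = 3/7, f(4.5) = 0.4, f(5) = 0.375, f(5.5) = 6/17, f(6) = 1/3, f(6.5) = 6/19, f(7) = 0.3, f(7.5) = 2/7.
Sum = Δx · [f(4) + f(4.5) + f(5) + ...].
Sum ≈ 1.3957.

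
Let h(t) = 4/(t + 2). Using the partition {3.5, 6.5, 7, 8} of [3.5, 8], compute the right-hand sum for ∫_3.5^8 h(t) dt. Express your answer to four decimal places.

Subinterval widths: 3, 0.5, 1.
Right endpoints: 6.5, 7, 8.
h(6.5) = 8/17, h(7) = 4/9, h(8) = 0.4.
Sum = Σ Δt_i · h(t_i).
Sum ≈ 2.0340.

2.0340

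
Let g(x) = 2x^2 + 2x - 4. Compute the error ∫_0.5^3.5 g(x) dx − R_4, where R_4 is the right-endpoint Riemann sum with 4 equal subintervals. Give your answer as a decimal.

Exact integral: ∫_0.5^3.5 g(x) dx = 28.5.
R_4 = 40.3125.
Error = 28.5 − 40.3125 = -11.8125.

-11.8125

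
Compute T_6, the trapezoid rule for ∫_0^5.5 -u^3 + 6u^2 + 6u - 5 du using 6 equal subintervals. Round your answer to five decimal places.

Δu = (5.5 − 0)/6 = 11/12.
f(0) = -5, f(11/12) = 8245/1728, f(11/6) = 4321/216, f(2.75) = 36.078125, f(11/3) = 1306/27, f(55/12) = 90305/1728, f(5.5) = 43.125.
T_6 = (Δu/2)·[f(u_0) + 2f(u_1) + ... + 2f(u_{5}) + f(u_6)].
Sum ≈ 165.50130.

165.50130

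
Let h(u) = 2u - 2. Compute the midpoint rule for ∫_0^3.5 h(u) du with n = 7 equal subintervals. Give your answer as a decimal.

Δu = (3.5 − 0)/7 = 0.5.
Midpoints: 0.25, 0.75, 1.25, 1.75, 2.25, 2.75, 3.25.
h(0.25) = -1.5, h(0.75) = -0.5, h(1.25) = 0.5, h(1.75) = 1.5, h(2.25) = 2.5, h(2.75) = 3.5, h(3.25) = 4.5.
Sum = Δu · [h(0.25) + h(0.75) + h(1.25) + ...].
Sum = 5.25.

5.25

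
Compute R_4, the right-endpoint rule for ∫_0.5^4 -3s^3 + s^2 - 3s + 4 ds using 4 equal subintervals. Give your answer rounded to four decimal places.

Δs = (4 − 0.5)/4 = 0.875.
Right endpoints: 1.375, 2.25, 3.125, 4.
f(1.375) = -3089/512, f(2.25) = -31.859375, f(3.125) = -44627/512, f(4) = -184.
Sum = Δs · [f(1.375) + f(2.25) + f(3.125) + f(4)].
Sum ≈ -270.4229.

-270.4229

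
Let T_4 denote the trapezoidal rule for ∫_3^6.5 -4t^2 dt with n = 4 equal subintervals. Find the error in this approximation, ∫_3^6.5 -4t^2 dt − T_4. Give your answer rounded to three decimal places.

1.786

Exact integral: ∫_3^6.5 f(t) dt ≈ -330.16667.
T_4 = -331.953125.
Error ≈ -330.16667 − (-331.953125) ≈ 1.786.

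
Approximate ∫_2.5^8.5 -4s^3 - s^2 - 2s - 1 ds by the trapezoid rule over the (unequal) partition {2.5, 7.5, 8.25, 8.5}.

Subinterval widths: 5, 0.75, 0.25.
f(2.5) = -74.75, f(7.5) = -1759.75, f(8.25) = -2331.625, f(8.5) = -2546.75.
On each subinterval the trapezoid contributes (Δs_i/2)·[f(s_{i-1}) + f(s_i)].
Sum = -6730.3125.

-6730.3125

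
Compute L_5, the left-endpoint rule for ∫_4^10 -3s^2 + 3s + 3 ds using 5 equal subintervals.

Δs = (10 − 4)/5 = 1.2.
Left endpoints: 4, 5.2, 6.4, 7.6, 8.8.
f(4) = -33, f(5.2) = -62.52, f(6.4) = -100.68, f(7.6) = -147.48, f(8.8) = -202.92.
Sum = Δs · [f(4) + f(5.2) + f(6.4) + f(7.6) + f(8.8)].
Sum = -655.92.

-655.92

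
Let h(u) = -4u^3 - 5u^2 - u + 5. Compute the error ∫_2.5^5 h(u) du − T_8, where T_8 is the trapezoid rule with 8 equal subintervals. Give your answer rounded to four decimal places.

2.0345

Exact integral: ∫_2.5^5 h(u) du ≈ -765.104167.
T_8 ≈ -767.138672.
Error ≈ -765.104167 − (-767.138672) ≈ 2.0345.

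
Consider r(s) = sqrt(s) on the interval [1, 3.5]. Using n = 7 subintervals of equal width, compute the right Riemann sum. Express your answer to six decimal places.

3.851639

Δs = (3.5 − 1)/7 = 5/14.
Right endpoints: 19/14, 12/7, 29/14, 17/7, 39/14, 22/7, 3.5.
r(19/14) ≈ 1.164965, r(12/7) ≈ 1.309307, r(29/14) ≈ 1.439246, r(17/7) ≈ 1.558387, r(39/14) ≈ 1.669046, r(22/7) ≈ 1.772811, r(3.5) ≈ 1.870829.
Sum = Δs · [r(19/14) + r(12/7) + r(29/14) + ...].
Sum ≈ 3.851639.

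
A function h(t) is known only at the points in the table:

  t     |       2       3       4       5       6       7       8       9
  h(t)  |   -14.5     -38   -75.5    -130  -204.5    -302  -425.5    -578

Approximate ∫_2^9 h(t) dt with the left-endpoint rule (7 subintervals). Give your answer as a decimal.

Δt = 1.
Sum = 1·[(-14.5) + (-38) + (-75.5) + (-130) + (-204.5) + (-302) + (-425.5)] = -1190.

-1190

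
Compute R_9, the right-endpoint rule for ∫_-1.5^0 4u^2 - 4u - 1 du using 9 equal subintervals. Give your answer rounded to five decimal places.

6.27778

Δu = (0 − (-1.5))/9 = 1/6.
Right endpoints: -4/3, -7/6, -1, -5/6, -2/3, -0.5, -1/3, -1/6, 0.
f(-4/3) = 103/9, f(-7/6) = 82/9, f(-1) = 7, f(-5/6) = 46/9, f(-2/3) = 31/9, f(-0.5) = 2, f(-1/3) = 7/9, f(-1/6) = -2/9, f(0) = -1.
Sum = Δu · [f(-4/3) + f(-7/6) + f(-1) + ...].
Sum ≈ 6.27778.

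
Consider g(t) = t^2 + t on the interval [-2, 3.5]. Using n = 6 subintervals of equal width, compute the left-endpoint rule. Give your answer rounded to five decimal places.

Δt = (3.5 − (-2))/6 = 11/12.
Left endpoints: -2, -13/12, -1/6, 0.75, 5/3, 31/12.
g(-2) = 2, g(-13/12) = 13/144, g(-1/6) = -5/36, g(0.75) = 1.3125, g(5/3) = 40/9, g(31/12) = 1333/144.
Sum = Δt · [g(-2) + g(-13/12) + g(-1/6) + ...].
Sum ≈ 15.55150.

15.55150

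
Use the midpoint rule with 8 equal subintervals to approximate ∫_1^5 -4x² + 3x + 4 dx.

Δx = (5 − 1)/8 = 0.5.
Midpoints: 1.25, 1.75, 2.25, 2.75, 3.25, 3.75, 4.25, 4.75.
f(1.25) = 1.5, f(1.75) = -3, f(2.25) = -9.5, f(2.75) = -18, f(3.25) = -28.5, f(3.75) = -41, f(4.25) = -55.5, f(4.75) = -72.
Sum = Δx · [f(1.25) + f(1.75) + f(2.25) + ...].
Sum = -113.

-113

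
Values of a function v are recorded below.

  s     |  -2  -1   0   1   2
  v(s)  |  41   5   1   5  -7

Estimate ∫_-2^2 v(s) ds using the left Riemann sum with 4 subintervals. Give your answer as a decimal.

Δs = 1.
Sum = 1·[41 + 5 + 1 + 5] = 52.

52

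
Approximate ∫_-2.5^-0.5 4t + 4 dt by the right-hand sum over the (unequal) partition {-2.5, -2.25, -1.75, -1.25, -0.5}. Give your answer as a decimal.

Subinterval widths: 0.25, 0.5, 0.5, 0.75.
Right endpoints: -2.25, -1.75, -1.25, -0.5.
f(-2.25) = -5, f(-1.75) = -3, f(-1.25) = -1, f(-0.5) = 2.
Sum = Σ Δt_i · f(t_i).
Sum = -1.75.

-1.75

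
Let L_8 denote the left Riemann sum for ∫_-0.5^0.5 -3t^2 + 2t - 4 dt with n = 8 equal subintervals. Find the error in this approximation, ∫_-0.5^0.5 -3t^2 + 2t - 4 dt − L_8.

0.1328125

Exact integral: ∫_-0.5^0.5 f(t) dt = -4.25.
L_8 = -4.3828125.
Error = -4.25 − (-4.3828125) = 0.1328125.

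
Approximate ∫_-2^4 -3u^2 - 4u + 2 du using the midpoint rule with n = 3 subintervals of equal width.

Δu = (4 − (-2))/3 = 2.
Midpoints: -1, 1, 3.
f(-1) = 3, f(1) = -5, f(3) = -37.
Sum = Δu · [f(-1) + f(1) + f(3)].
Sum = -78.

-78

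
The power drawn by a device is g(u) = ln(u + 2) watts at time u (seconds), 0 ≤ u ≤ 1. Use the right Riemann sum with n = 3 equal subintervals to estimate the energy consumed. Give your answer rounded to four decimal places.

Δu = (1 − 0)/3 = 1/3.
Right endpoints: 1/3, 2/3, 1.
g(1/3) ≈ 0.8473, g(2/3) ≈ 0.9808, g(1) ≈ 1.0986.
Sum = Δu · [g(1/3) + g(2/3) + g(1)].
Sum ≈ 0.9756.

0.9756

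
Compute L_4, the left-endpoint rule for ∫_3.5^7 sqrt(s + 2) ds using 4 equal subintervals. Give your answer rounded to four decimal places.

Δs = (7 − 3.5)/4 = 0.875.
Left endpoints: 3.5, 4.375, 5.25, 6.125.
f(3.5) ≈ 2.3452, f(4.375) ≈ 2.5249, f(5.25) ≈ 2.6926, f(6.125) ≈ 2.8504.
Sum = Δs · [f(3.5) + f(4.375) + f(5.25) + f(6.125)].
Sum ≈ 9.1115.

9.1115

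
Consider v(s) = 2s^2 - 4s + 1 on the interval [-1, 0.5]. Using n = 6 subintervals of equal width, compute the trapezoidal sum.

Δs = (0.5 − (-1))/6 = 0.25.
v(-1) = 7, v(-0.75) = 5.125, v(-0.5) = 3.5, v(-0.25) = 2.125, v(0) = 1, v(0.25) = 0.125, v(0.5) = -0.5.
T_6 = (Δs/2)·[v(s_0) + 2v(s_1) + ... + 2v(s_{5}) + v(s_6)].
Sum = 3.78125.

3.78125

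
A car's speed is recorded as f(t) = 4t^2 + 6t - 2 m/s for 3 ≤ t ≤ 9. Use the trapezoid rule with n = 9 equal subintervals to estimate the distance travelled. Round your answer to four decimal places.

Δt = (9 − 3)/9 = 2/3.
f(3) = 52, f(11/3) = 664/9, f(13/3) = 892/9, f(5) = 128, f(17/3) = 1444/9, f(19/3) = 1768/9, f(7) = 236, f(23/3) = 2512/9, f(25/3) = 2932/9, f(9) = 376.
T_9 = (Δt/2)·[f(t_0) + 2f(t_1) + ... + 2f(t_{8}) + f(t_9)].
Sum ≈ 1141.7778.

1141.7778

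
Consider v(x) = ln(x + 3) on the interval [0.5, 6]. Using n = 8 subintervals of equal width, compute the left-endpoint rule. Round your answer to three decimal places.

Δx = (6 − 0.5)/8 = 0.6875.
Left endpoints: 0.5, 1.1875, 1.875, 2.5625, 3.25, 3.9375, 4.625, 5.3125.
v(0.5) ≈ 1.253, v(1.1875) ≈ 1.432, v(1.875) ≈ 1.584, v(2.5625) ≈ 1.716, v(3.25) ≈ 1.833, v(3.9375) ≈ 1.937, v(4.625) ≈ 2.031, v(5.3125) ≈ 2.118.
Sum = Δx · [v(0.5) + v(1.1875) + v(1.875) + ...].
Sum ≈ 9.559.

9.559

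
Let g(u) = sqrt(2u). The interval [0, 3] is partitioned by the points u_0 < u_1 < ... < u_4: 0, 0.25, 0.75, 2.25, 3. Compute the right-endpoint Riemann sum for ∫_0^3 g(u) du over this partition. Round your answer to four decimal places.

Subinterval widths: 0.25, 0.5, 1.5, 0.75.
Right endpoints: 0.25, 0.75, 2.25, 3.
g(0.25) ≈ 0.7071, g(0.75) ≈ 1.2247, g(2.25) ≈ 2.1213, g(3) ≈ 2.4495.
Sum = Σ Δu_i · g(u_i).
Sum ≈ 5.8082.

5.8082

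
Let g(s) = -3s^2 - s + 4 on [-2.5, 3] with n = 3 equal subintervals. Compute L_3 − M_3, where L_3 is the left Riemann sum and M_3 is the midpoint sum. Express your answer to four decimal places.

L_3 ≈ -18.638889.
M_3 ≈ -17.378472.
L_3 − M_3 ≈ -1.2604.

-1.2604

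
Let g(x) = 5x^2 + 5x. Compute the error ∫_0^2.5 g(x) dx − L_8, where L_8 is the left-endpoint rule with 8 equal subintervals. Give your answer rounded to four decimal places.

Exact integral: ∫_0^2.5 g(x) dx ≈ 41.666667.
L_8 ≈ 35.034180.
Error ≈ 41.666667 − 35.034180 ≈ 6.6325.

6.6325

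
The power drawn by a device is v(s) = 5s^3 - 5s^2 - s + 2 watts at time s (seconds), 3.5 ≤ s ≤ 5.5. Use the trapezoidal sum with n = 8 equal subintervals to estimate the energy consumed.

Δs = (5.5 − 3.5)/8 = 0.25.
v(3.5) = 151.625, v(3.75) = 191.609375, v(4) = 238, v(4.25) = 291.265625, v(4.5) = 351.875, v(4.75) = 420.296875, v(5) = 497, v(5.25) = 582.453125, v(5.5) = 677.125.
T_8 = (Δs/2)·[v(s_0) + 2v(s_1) + ... + 2v(s_{7}) + v(s_8)].
Sum = 746.71875.

746.71875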